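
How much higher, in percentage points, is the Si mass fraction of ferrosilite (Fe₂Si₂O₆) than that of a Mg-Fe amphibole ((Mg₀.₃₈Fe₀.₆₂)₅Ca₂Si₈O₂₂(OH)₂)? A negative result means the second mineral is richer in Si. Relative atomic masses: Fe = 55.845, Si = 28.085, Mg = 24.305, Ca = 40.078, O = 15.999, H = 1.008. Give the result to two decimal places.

-3.40 percentage points

First mineral: 56.170 g Si in 263.854 g formula = 21.29 wt% Si.
Second mineral: 224.680 g Si in 910.127 g formula = 24.69 wt% Si.
21.29% − 24.69% gives a difference of -3.40 percentage points.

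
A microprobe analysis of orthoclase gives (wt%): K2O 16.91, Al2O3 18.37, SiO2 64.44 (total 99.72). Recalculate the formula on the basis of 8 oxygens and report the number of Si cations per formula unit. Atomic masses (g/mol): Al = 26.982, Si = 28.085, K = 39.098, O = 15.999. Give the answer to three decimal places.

K2O (M=94.195): mol = 0.17952; K = 0.35904, O = 0.17952.
Al2O3 (M=101.961): mol = 0.18017; Al = 0.36034, O = 0.54051.
SiO2 (M=60.083): mol = 1.07252; Si = 1.07252, O = 2.14504.
ΣO = 2.86507; factor = 8/ΣO = 2.79225.
Si apfu = 1.07252 × 2.79225 = 2.995.

2.995 Si apfu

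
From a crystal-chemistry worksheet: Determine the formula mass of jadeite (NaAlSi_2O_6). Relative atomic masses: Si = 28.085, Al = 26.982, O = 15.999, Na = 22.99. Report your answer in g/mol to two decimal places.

M = 1(22.99) + 1(26.982) + 2(28.085) + 6(15.999)

202.14 g/mol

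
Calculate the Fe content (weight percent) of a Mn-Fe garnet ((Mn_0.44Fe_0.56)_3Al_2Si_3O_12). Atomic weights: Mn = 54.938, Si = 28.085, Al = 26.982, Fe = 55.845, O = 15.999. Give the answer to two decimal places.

Formula mass = 1.32·54.938 + 1.68·55.845 + 2·26.982 + 3·28.085 + 12·15.999 = 496.545 g/mol, of which 93.820 g is Fe.
So Fe makes up 93.820/496.545 = 0.1889 of the mass, i.e. 18.89%.

18.89 weight percent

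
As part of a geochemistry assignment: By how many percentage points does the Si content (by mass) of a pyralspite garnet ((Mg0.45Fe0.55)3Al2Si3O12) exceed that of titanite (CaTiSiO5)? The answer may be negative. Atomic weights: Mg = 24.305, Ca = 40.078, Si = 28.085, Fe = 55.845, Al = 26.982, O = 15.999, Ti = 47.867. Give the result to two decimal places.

4.18 percentage points

Si in (Mg0.45Fe0.55)3Al2Si3O12: molar mass 455.163 g/mol; 3×28.085 = 84.255 g → 18.51 wt%.
Si in CaTiSiO5: molar mass 196.025 g/mol; 1×28.085 = 28.085 g → 14.33 wt%.
Difference = 18.51 − 14.33 = 4.18 percentage points.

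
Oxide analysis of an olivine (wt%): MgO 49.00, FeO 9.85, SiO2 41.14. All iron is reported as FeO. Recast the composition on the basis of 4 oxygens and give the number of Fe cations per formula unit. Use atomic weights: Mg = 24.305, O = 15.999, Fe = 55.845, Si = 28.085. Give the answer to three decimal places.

0.201 Fe apfu

MgO (M=40.304): mol = 1.21576; Mg = 1.21576, O = 1.21576.
FeO (M=71.844): mol = 0.13710; Fe = 0.13710, O = 0.13710.
SiO2 (M=60.083): mol = 0.68472; Si = 0.68472, O = 1.36944.
ΣO = 2.72230; factor = 4/ΣO = 1.46935.
Fe apfu = 0.13710 × 1.46935 = 0.201.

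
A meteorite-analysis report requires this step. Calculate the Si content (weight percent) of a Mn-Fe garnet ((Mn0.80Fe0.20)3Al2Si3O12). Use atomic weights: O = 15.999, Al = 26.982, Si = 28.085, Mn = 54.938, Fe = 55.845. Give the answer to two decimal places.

17.00 weight percent

M((Mn0.80Fe0.20)3Al2Si3O12) = 495.565 g/mol.
Si contributes 3 × 28.085 = 84.255 g per mole.
84.255/495.565 = 0.1700 → 17.00%.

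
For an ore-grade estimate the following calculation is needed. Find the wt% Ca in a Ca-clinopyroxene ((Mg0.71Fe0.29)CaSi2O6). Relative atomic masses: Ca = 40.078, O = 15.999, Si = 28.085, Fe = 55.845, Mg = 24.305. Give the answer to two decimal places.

17.76 mass %

Molar mass of (Mg0.71Fe0.29)CaSi2O6: 0.71*24.305 + 0.29*55.845 + 1*40.078 + 2*28.085 + 6*15.999 = 225.694 g/mol.
Mass of Ca per formula unit: 1 × 40.078 = 40.078 g.
Weight fraction Ca = 40.078 / 225.694 = 0.1776.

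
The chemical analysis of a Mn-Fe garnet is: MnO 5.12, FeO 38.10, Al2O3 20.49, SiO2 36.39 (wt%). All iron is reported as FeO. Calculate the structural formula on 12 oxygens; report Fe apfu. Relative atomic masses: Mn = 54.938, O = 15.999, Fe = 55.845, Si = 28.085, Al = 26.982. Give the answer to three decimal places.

2.633 Fe apfu

MnO: 5.12/70.937 = 0.07218 mol → 0.07218 mol Mn, 0.07218 mol O.
FeO: 38.10/71.844 = 0.53032 mol → 0.53032 mol Fe, 0.53032 mol O.
Al2O3: 20.49/101.961 = 0.20096 mol → 0.40192 mol Al, 0.60288 mol O.
SiO2: 36.39/60.083 = 0.60566 mol → 0.60566 mol Si, 1.21132 mol O.
Total oxygen = 2.41670 mol. Normalization factor = 12/2.41670 = 4.96545.
Fe per 12 O = 0.53032 × 4.96545 = 2.633.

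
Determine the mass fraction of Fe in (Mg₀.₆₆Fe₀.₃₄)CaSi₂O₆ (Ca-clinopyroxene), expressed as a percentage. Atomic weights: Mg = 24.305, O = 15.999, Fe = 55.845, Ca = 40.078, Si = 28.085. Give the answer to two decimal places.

8.35 mass %

Molar mass of (Mg₀.₆₆Fe₀.₃₄)CaSi₂O₆: 0.66×24.305 + 0.34×55.845 + 1×40.078 + 2×28.085 + 6×15.999 = 227.271 g/mol.
Mass of Fe per formula unit: 0.34 × 55.845 = 18.987 g.
Weight fraction Fe = 18.987 / 227.271 = 0.0835.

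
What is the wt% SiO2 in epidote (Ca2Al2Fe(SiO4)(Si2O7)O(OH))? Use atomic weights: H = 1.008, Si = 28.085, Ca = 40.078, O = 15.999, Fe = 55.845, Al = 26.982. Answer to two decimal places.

Formula mass = 483.215 g/mol.
3 Si → 3.0000 mol SiO2 per formula unit; M(SiO2) = 60.083, so SiO2 mass = 180.249 g.
180.249/483.215 × 100 = 37.30 wt%.

37.30 wt%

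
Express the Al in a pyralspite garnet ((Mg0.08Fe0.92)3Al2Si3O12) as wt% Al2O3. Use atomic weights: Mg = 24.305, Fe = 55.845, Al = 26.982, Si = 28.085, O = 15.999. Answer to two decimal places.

M((Mg0.08Fe0.92)3Al2Si3O12) = 490.172 g/mol; M(Al2O3) = 101.961 g/mol.
Moles Al2O3 per formula unit = 2 Al ÷ 2 = 1.0000.
Al2O3 fraction = (1.0000 × 101.961) / 490.172 = 101.961/490.172 = 0.2080.

20.80 wt%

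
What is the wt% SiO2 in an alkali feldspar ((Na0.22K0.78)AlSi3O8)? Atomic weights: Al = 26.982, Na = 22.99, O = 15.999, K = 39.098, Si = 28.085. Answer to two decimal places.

Formula mass = 274.783 g/mol.
3 Si → 3.0000 mol SiO2 per formula unit; M(SiO2) = 60.083, so SiO2 mass = 180.249 g.
180.249/274.783 × 100 = 65.60 wt%.

65.60 wt%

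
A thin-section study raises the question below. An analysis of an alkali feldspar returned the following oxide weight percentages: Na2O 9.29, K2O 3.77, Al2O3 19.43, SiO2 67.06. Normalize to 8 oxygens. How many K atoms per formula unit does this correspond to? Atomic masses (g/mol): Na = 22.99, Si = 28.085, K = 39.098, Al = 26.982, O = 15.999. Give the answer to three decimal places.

9.29 wt% Na2O ÷ 61.979 g/mol = 0.14989 mol, giving 0.29978 Na and 0.14989 O.
3.77 wt% K2O ÷ 94.195 g/mol = 0.04002 mol, giving 0.08004 K and 0.04002 O.
19.43 wt% Al2O3 ÷ 101.961 g/mol = 0.19056 mol, giving 0.38112 Al and 0.57168 O.
67.06 wt% SiO2 ÷ 60.083 g/mol = 1.11612 mol, giving 1.11612 Si and 2.23224 O.
Oxygen sums to 2.99383; scaling by 8/2.99383 = 2.67216 puts the formula on 8 O.
K: 0.08004 × 2.67216 = 0.214 atoms per formula unit.

0.214 K apfu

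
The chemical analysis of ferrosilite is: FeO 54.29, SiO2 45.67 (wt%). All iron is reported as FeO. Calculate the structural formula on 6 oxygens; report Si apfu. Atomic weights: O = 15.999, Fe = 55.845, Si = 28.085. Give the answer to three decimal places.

FeO (M=71.844): mol = 0.75567; Fe = 0.75567, O = 0.75567.
SiO2 (M=60.083): mol = 0.76012; Si = 0.76012, O = 1.52024.
ΣO = 2.27591; factor = 6/ΣO = 2.63631.
Si apfu = 0.76012 × 2.63631 = 2.004.

2.004 Si apfu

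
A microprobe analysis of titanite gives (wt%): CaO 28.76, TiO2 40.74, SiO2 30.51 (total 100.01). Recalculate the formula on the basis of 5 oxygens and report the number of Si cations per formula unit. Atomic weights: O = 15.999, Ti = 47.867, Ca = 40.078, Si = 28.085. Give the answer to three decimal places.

0.996 Si apfu

CaO (M=56.077): mol = 0.51287; Ca = 0.51287, O = 0.51287.
TiO2 (M=79.865): mol = 0.51011; Ti = 0.51011, O = 1.02022.
SiO2 (M=60.083): mol = 0.50780; Si = 0.50780, O = 1.01560.
ΣO = 2.54869; factor = 5/ΣO = 1.96179.
Si apfu = 0.50780 × 1.96179 = 0.996.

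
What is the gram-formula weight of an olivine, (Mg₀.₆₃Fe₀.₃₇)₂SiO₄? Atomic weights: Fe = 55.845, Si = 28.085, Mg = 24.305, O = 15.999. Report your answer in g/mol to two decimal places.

M = 1.26·24.305 + 0.74·55.845 + 1·28.085 + 4·15.999

164.03 g/mol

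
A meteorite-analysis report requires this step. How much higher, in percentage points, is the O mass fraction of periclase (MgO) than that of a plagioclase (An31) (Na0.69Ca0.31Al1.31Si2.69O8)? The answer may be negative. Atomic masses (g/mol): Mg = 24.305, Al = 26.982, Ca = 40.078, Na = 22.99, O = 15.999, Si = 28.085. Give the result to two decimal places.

-8.21 percentage points

First mineral: 15.999 g O in 40.304 g formula = 39.70 wt% O.
Second mineral: 127.992 g O in 267.174 g formula = 47.91 wt% O.
39.70% − 47.91% gives a difference of -8.21 percentage points.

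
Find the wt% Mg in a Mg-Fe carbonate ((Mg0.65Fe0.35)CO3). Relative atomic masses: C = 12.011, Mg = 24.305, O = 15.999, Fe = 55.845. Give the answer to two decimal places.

Formula mass = 0.65*24.305 + 0.35*55.845 + 1*12.011 + 3*15.999 = 95.352 g/mol, of which 15.798 g is Mg.
So Mg makes up 15.798/95.352 = 0.1657 of the mass, i.e. 16.57%.

16.57 mass %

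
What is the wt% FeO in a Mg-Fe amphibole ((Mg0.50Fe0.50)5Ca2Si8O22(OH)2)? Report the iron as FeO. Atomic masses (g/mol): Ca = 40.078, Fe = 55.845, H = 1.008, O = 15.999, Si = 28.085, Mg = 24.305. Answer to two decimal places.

20.15 wt%

M((Mg0.50Fe0.50)5Ca2Si8O22(OH)2) = 891.203 g/mol; M(FeO) = 71.844 g/mol.
Moles FeO per formula unit = 2.50 Fe ÷ 1 = 2.5000.
FeO fraction = (2.5000 × 71.844) / 891.203 = 179.610/891.203 = 0.2015.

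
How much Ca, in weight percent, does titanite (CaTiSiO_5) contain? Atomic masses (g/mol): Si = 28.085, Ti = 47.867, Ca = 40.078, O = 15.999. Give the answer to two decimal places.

Formula mass = 1·40.078 + 1·47.867 + 1·28.085 + 5·15.999 = 196.025 g/mol, of which 40.078 g is Ca.
So Ca makes up 40.078/196.025 = 0.2045 of the mass, i.e. 20.45%.

20.45 weight percent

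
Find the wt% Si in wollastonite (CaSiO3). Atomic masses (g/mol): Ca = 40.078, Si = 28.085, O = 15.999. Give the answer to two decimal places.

24.18 weight percent

Molar mass of CaSiO3: 1×40.078 + 1×28.085 + 3×15.999 = 116.160 g/mol.
Mass of Si per formula unit: 1 × 28.085 = 28.085 g.
Weight fraction Si = 28.085 / 116.160 = 0.2418.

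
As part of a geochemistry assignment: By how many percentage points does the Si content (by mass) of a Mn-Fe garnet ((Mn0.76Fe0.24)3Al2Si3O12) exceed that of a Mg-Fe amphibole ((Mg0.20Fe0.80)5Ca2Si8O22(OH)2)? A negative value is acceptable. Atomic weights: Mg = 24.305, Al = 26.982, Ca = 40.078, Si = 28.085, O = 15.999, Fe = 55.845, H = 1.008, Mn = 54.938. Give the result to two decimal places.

-6.94 percentage points

M((Mn0.76Fe0.24)3Al2Si3O12) = 495.674 g/mol, so wt% Si = 84.255/495.674 × 100 = 17.00%.
M((Mg0.20Fe0.80)5Ca2Si8O22(OH)2) = 938.513 g/mol, so wt% Si = 224.680/938.513 × 100 = 23.94%.
17.00 − 23.94 = -6.94 pp.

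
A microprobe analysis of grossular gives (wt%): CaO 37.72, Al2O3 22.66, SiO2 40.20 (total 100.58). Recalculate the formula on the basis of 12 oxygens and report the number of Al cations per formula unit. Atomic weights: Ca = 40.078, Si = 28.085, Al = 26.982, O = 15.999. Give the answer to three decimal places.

CaO (M=56.077): mol = 0.67265; Ca = 0.67265, O = 0.67265.
Al2O3 (M=101.961): mol = 0.22224; Al = 0.44448, O = 0.66672.
SiO2 (M=60.083): mol = 0.66907; Si = 0.66907, O = 1.33814.
ΣO = 2.67751; factor = 12/ΣO = 4.48178.
Al apfu = 0.44448 × 4.48178 = 1.992.

1.992 Al apfu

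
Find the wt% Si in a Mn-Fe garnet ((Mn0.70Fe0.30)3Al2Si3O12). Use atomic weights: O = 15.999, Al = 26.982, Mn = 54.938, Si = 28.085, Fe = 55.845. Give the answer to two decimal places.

Formula mass = 2.10·54.938 + 0.90·55.845 + 2·26.982 + 3·28.085 + 12·15.999 = 495.837 g/mol, of which 84.255 g is Si.
So Si makes up 84.255/495.837 = 0.1699 of the mass, i.e. 16.99%.

16.99 weight percent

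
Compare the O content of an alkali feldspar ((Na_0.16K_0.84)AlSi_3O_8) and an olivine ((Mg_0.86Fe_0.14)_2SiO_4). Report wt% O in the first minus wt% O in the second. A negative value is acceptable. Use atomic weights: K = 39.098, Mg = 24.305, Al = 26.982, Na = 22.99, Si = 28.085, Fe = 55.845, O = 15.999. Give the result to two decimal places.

3.62 percentage points

First mineral: 127.992 g O in 275.750 g formula = 46.42 wt% O.
Second mineral: 63.996 g O in 149.522 g formula = 42.80 wt% O.
46.42% − 42.80% gives a difference of 3.62 percentage points.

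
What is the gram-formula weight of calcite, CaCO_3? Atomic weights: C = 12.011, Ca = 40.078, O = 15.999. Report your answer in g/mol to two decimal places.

The formula mass is the sum 1×40.078 + 1×12.011 + 3×15.999.

100.09 g/mol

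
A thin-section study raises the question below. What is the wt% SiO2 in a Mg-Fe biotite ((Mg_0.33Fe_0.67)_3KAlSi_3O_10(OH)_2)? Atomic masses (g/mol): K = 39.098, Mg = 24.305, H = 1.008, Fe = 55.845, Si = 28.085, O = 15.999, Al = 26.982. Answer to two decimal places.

Molar mass of (Mg_0.33Fe_0.67)_3KAlSi_3O_10(OH)_2 = 0.99·24.305 + 2.01·55.845 + 1·39.098 + 1·26.982 + 3·28.085 + 12·15.999 + 2·1.008 = 480.649 g/mol.
Each formula unit contains 3 Si, equivalent to 3/1 = 3.0000 mol SiO2.
M(SiO2) = 1×28.085 + 2×15.999 = 60.083 g/mol.
Mass of SiO2 per formula unit = 3.0000 × 60.083 = 180.249 g.
SiO2 wt% = 180.249 / 480.649 × 100 = 37.50%.

37.50 wt%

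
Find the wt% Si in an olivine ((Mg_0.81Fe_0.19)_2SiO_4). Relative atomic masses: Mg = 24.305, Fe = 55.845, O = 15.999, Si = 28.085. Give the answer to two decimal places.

Formula mass = 1.62·24.305 + 0.38·55.845 + 1·28.085 + 4·15.999 = 152.676 g/mol, of which 28.085 g is Si.
So Si makes up 28.085/152.676 = 0.1840 of the mass, i.e. 18.40%.

18.40 mass %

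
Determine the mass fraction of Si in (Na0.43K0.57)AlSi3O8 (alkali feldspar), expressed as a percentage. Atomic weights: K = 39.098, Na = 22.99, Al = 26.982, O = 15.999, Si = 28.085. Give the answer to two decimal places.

31.04 wt%

Formula mass = 0.43*22.99 + 0.57*39.098 + 1*26.982 + 3*28.085 + 8*15.999 = 271.401 g/mol, of which 84.255 g is Si.
So Si makes up 84.255/271.401 = 0.3104 of the mass, i.e. 31.04%.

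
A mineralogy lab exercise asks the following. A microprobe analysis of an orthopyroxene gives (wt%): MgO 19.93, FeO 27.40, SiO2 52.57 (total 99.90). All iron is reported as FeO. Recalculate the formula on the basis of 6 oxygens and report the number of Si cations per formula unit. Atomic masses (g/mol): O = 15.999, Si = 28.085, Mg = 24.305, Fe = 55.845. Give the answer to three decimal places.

1.999 Si apfu

MgO (M=40.304): mol = 0.49449; Mg = 0.49449, O = 0.49449.
FeO (M=71.844): mol = 0.38138; Fe = 0.38138, O = 0.38138.
SiO2 (M=60.083): mol = 0.87496; Si = 0.87496, O = 1.74992.
ΣO = 2.62579; factor = 6/ΣO = 2.28503.
Si apfu = 0.87496 × 2.28503 = 1.999.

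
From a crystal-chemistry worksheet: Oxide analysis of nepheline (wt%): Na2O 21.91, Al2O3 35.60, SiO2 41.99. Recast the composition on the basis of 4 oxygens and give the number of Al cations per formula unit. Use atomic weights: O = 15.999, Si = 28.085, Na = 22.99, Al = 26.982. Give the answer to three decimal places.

Na2O (M=61.979): mol = 0.35351; Na = 0.70702, O = 0.35351.
Al2O3 (M=101.961): mol = 0.34915; Al = 0.69830, O = 1.04745.
SiO2 (M=60.083): mol = 0.69887; Si = 0.69887, O = 1.39774.
ΣO = 2.79870; factor = 4/ΣO = 1.42924.
Al apfu = 0.69830 × 1.42924 = 0.998.

0.998 Al apfu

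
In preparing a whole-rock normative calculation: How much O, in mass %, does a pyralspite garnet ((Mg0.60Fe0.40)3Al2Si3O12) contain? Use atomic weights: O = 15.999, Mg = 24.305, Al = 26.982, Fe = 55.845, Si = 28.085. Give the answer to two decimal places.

Formula mass = 1.80×24.305 + 1.20×55.845 + 2×26.982 + 3×28.085 + 12×15.999 = 440.970 g/mol, of which 191.988 g is O.
So O makes up 191.988/440.970 = 0.4354 of the mass, i.e. 43.54%.

43.54 mass %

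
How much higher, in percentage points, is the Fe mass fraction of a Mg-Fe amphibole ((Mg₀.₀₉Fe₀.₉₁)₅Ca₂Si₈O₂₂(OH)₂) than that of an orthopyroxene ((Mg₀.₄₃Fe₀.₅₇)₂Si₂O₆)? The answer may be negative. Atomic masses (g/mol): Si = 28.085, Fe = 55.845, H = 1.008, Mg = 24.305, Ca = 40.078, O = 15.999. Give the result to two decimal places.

-0.31 percentage points

Fe in (Mg₀.₀₉Fe₀.₉₁)₅Ca₂Si₈O₂₂(OH)₂: molar mass 955.860 g/mol; 4.55×55.845 = 254.095 g → 26.58 wt%.
Fe in (Mg₀.₄₃Fe₀.₅₇)₂Si₂O₆: molar mass 236.730 g/mol; 1.14×55.845 = 63.663 g → 26.89 wt%.
Difference = 26.58 − 26.89 = -0.31 percentage points.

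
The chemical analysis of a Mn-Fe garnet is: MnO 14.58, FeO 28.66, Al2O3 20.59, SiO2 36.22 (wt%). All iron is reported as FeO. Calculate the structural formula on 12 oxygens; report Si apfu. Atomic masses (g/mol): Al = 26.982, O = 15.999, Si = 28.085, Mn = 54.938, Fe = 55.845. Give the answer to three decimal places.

2.994 Si apfu

MnO: 14.58/70.937 = 0.20553 mol → 0.20553 mol Mn, 0.20553 mol O.
FeO: 28.66/71.844 = 0.39892 mol → 0.39892 mol Fe, 0.39892 mol O.
Al2O3: 20.59/101.961 = 0.20194 mol → 0.40388 mol Al, 0.60582 mol O.
SiO2: 36.22/60.083 = 0.60283 mol → 0.60283 mol Si, 1.20566 mol O.
Total oxygen = 2.41593 mol. Normalization factor = 12/2.41593 = 4.96703.
Si per 12 O = 0.60283 × 4.96703 = 2.994.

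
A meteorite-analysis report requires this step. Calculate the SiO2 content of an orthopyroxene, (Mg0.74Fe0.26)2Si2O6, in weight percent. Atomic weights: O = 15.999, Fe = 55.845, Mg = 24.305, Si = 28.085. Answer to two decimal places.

55.33 wt%

Molar mass of (Mg0.74Fe0.26)2Si2O6 = 1.48*24.305 + 0.52*55.845 + 2*28.085 + 6*15.999 = 217.175 g/mol.
Each formula unit contains 2 Si, equivalent to 2/1 = 2.0000 mol SiO2.
M(SiO2) = 1×28.085 + 2×15.999 = 60.083 g/mol.
Mass of SiO2 per formula unit = 2.0000 × 60.083 = 120.166 g.
SiO2 wt% = 120.166 / 217.175 × 100 = 55.33%.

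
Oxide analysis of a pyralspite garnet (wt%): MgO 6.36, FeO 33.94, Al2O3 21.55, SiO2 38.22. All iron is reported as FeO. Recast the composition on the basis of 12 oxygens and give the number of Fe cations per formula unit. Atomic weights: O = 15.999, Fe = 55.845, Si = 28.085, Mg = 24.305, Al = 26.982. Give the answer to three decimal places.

MgO: 6.36/40.304 = 0.15780 mol → 0.15780 mol Mg, 0.15780 mol O.
FeO: 33.94/71.844 = 0.47241 mol → 0.47241 mol Fe, 0.47241 mol O.
Al2O3: 21.55/101.961 = 0.21136 mol → 0.42272 mol Al, 0.63408 mol O.
SiO2: 38.22/60.083 = 0.63612 mol → 0.63612 mol Si, 1.27224 mol O.
Total oxygen = 2.53653 mol. Normalization factor = 12/2.53653 = 4.73087.
Fe per 12 O = 0.47241 × 4.73087 = 2.235.

2.235 Fe apfu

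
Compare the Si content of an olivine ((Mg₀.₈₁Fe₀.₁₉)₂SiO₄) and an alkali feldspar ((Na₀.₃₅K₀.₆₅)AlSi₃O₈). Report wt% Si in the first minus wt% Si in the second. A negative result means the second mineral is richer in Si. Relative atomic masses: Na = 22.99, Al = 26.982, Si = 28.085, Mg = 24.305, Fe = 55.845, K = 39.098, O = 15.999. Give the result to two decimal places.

First mineral: 28.085 g Si in 152.676 g formula = 18.40 wt% Si.
Second mineral: 84.255 g Si in 272.689 g formula = 30.90 wt% Si.
18.40% − 30.90% gives a difference of -12.50 percentage points.

-12.50 percentage points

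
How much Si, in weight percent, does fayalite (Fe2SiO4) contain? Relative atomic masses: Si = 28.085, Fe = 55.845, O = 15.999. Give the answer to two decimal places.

13.78 weight percent

M(Fe2SiO4) = 203.771 g/mol.
Si contributes 1 × 28.085 = 28.085 g per mole.
28.085/203.771 = 0.1378 → 13.78%.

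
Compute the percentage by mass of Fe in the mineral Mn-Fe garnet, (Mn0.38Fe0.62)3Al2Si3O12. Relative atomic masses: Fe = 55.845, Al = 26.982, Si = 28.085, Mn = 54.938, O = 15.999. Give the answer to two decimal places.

Molar mass of (Mn0.38Fe0.62)3Al2Si3O12: 1.14·54.938 + 1.86·55.845 + 2·26.982 + 3·28.085 + 12·15.999 = 496.708 g/mol.
Mass of Fe per formula unit: 1.86 × 55.845 = 103.872 g.
Weight fraction Fe = 103.872 / 496.708 = 0.2091.

20.91 wt%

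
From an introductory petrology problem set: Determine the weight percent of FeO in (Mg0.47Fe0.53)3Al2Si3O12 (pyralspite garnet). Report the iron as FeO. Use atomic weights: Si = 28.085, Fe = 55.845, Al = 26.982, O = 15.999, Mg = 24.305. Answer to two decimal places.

25.20 wt%

Formula mass = 453.271 g/mol.
1.59 Fe → 1.5900 mol FeO per formula unit; M(FeO) = 71.844, so FeO mass = 114.232 g.
114.232/453.271 × 100 = 25.20 wt%.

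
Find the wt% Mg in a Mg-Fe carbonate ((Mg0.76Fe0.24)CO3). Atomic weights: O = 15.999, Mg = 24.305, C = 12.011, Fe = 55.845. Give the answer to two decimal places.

20.10 wt%

M((Mg0.76Fe0.24)CO3) = 91.883 g/mol.
Mg contributes 0.76 × 24.305 = 18.472 g per mole.
18.472/91.883 = 0.2010 → 20.10%.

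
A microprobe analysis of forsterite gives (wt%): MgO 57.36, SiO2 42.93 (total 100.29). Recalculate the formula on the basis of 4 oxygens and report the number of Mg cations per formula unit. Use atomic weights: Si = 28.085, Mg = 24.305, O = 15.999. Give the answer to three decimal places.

57.36 wt% MgO ÷ 40.304 g/mol = 1.42318 mol, giving 1.42318 Mg and 1.42318 O.
42.93 wt% SiO2 ÷ 60.083 g/mol = 0.71451 mol, giving 0.71451 Si and 1.42902 O.
Oxygen sums to 2.85220; scaling by 4/2.85220 = 1.40243 puts the formula on 4 O.
Mg: 1.42318 × 1.40243 = 1.996 atoms per formula unit.

1.996 Mg apfu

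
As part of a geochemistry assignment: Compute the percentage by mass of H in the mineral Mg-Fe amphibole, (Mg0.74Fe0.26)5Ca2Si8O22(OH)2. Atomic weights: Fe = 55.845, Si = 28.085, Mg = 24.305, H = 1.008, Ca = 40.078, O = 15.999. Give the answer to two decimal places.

0.24 mass %

M((Mg0.74Fe0.26)5Ca2Si8O22(OH)2) = 853.355 g/mol.
H contributes 2 × 1.008 = 2.016 g per mole.
2.016/853.355 = 0.0024 → 0.24%.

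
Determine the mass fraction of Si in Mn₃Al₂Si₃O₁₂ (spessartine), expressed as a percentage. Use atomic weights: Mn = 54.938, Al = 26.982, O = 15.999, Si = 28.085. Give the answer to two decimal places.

17.02 mass %

M(Mn₃Al₂Si₃O₁₂) = 495.021 g/mol.
Si contributes 3 × 28.085 = 84.255 g per mole.
84.255/495.021 = 0.1702 → 17.02%.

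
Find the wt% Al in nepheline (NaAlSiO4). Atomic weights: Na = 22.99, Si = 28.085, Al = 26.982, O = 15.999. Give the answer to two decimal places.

Molar mass of NaAlSiO4: 1×22.99 + 1×26.982 + 1×28.085 + 4×15.999 = 142.053 g/mol.
Mass of Al per formula unit: 1 × 26.982 = 26.982 g.
Weight fraction Al = 26.982 / 142.053 = 0.1899.

18.99 wt%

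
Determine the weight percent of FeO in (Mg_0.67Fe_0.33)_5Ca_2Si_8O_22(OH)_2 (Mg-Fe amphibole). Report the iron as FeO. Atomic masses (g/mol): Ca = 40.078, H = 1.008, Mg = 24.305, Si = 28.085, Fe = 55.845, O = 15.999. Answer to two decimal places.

13.71 wt%

Formula mass = 864.394 g/mol.
1.65 Fe → 1.6500 mol FeO per formula unit; M(FeO) = 71.844, so FeO mass = 118.543 g.
118.543/864.394 × 100 = 13.71 wt%.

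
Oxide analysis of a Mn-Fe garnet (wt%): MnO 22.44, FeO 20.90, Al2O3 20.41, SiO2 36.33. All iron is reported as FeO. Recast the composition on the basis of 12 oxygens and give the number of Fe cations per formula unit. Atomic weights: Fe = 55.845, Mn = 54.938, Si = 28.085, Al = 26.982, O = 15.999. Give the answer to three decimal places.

1.444 Fe apfu

22.44 wt% MnO ÷ 70.937 g/mol = 0.31634 mol, giving 0.31634 Mn and 0.31634 O.
20.90 wt% FeO ÷ 71.844 g/mol = 0.29091 mol, giving 0.29091 Fe and 0.29091 O.
20.41 wt% Al2O3 ÷ 101.961 g/mol = 0.20017 mol, giving 0.40034 Al and 0.60051 O.
36.33 wt% SiO2 ÷ 60.083 g/mol = 0.60466 mol, giving 0.60466 Si and 1.20932 O.
Oxygen sums to 2.41708; scaling by 12/2.41708 = 4.96467 puts the formula on 12 O.
Fe: 0.29091 × 4.96467 = 1.444 atoms per formula unit.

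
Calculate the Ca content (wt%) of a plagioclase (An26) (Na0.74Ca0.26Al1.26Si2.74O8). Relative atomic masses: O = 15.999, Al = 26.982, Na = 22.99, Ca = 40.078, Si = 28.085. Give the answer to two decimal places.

3.91 wt%

Formula mass = 0.74*22.99 + 0.26*40.078 + 1.26*26.982 + 2.74*28.085 + 8*15.999 = 266.375 g/mol, of which 10.420 g is Ca.
So Ca makes up 10.420/266.375 = 0.0391 of the mass, i.e. 3.91%.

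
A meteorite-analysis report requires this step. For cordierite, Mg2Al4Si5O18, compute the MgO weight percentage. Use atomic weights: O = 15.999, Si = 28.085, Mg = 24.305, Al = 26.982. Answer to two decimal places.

M(Mg2Al4Si5O18) = 584.945 g/mol; M(MgO) = 40.304 g/mol.
Moles MgO per formula unit = 2 Mg ÷ 1 = 2.0000.
MgO fraction = (2.0000 × 40.304) / 584.945 = 80.608/584.945 = 0.1378.

13.78 wt%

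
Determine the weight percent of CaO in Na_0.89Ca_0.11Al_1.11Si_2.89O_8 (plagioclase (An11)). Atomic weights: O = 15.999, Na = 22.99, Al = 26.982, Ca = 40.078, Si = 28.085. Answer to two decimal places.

2.34 wt%

Formula mass = 263.977 g/mol.
0.11 Ca → 0.1100 mol CaO per formula unit; M(CaO) = 56.077, so CaO mass = 6.168 g.
6.168/263.977 × 100 = 2.34 wt%.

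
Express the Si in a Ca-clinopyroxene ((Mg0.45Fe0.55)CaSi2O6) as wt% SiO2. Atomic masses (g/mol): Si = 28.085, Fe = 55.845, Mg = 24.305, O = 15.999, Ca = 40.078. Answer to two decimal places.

51.38 wt%

M((Mg0.45Fe0.55)CaSi2O6) = 233.894 g/mol; M(SiO2) = 60.083 g/mol.
Moles SiO2 per formula unit = 2 Si ÷ 1 = 2.0000.
SiO2 fraction = (2.0000 × 60.083) / 233.894 = 120.166/233.894 = 0.5138.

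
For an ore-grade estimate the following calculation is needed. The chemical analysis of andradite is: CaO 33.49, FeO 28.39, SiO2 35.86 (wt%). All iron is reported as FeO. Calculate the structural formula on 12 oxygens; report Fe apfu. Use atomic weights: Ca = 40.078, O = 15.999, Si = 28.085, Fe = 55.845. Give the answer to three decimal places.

2.169 Fe apfu

33.49 wt% CaO ÷ 56.077 g/mol = 0.59721 mol, giving 0.59721 Ca and 0.59721 O.
28.39 wt% FeO ÷ 71.844 g/mol = 0.39516 mol, giving 0.39516 Fe and 0.39516 O.
35.86 wt% SiO2 ÷ 60.083 g/mol = 0.59684 mol, giving 0.59684 Si and 1.19368 O.
Oxygen sums to 2.18605; scaling by 12/2.18605 = 5.48935 puts the formula on 12 O.
Fe: 0.39516 × 5.48935 = 2.169 atoms per formula unit.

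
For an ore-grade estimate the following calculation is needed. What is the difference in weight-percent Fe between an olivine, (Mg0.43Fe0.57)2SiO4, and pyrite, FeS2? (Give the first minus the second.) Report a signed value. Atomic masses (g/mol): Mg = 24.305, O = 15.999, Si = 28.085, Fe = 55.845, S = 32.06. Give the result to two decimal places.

First mineral: 63.663 g Fe in 176.647 g formula = 36.04 wt% Fe.
Second mineral: 55.845 g Fe in 119.965 g formula = 46.55 wt% Fe.
36.04% − 46.55% gives a difference of -10.51 percentage points.

-10.51 percentage points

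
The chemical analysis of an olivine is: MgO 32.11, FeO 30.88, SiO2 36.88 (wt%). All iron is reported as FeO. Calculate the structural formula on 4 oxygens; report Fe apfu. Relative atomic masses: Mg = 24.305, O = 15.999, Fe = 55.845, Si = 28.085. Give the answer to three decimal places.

0.701 Fe apfu

MgO (M=40.304): mol = 0.79670; Mg = 0.79670, O = 0.79670.
FeO (M=71.844): mol = 0.42982; Fe = 0.42982, O = 0.42982.
SiO2 (M=60.083): mol = 0.61382; Si = 0.61382, O = 1.22764.
ΣO = 2.45416; factor = 4/ΣO = 1.62989.
Fe apfu = 0.42982 × 1.62989 = 0.701.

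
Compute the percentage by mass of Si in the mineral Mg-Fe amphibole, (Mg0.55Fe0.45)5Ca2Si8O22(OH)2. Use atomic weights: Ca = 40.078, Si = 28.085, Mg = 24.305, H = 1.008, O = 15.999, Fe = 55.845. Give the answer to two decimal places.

Molar mass of (Mg0.55Fe0.45)5Ca2Si8O22(OH)2: 2.75×24.305 + 2.25×55.845 + 2×40.078 + 8×28.085 + 24×15.999 + 2×1.008 = 883.318 g/mol.
Mass of Si per formula unit: 8 × 28.085 = 224.680 g.
Weight fraction Si = 224.680 / 883.318 = 0.2544.

25.44 weight percent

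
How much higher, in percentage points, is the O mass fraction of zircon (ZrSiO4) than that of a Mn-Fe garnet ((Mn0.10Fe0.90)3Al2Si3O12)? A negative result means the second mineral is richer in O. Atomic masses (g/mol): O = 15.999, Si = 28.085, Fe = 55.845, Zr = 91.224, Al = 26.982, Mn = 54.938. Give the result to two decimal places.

-3.68 percentage points

First mineral: 63.996 g O in 183.305 g formula = 34.91 wt% O.
Second mineral: 191.988 g O in 497.470 g formula = 38.59 wt% O.
34.91% − 38.59% gives a difference of -3.68 percentage points.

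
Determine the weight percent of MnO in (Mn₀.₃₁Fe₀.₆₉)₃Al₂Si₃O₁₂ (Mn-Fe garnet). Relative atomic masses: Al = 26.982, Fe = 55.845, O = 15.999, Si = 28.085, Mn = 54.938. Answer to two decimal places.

Molar mass of (Mn₀.₃₁Fe₀.₆₉)₃Al₂Si₃O₁₂ = 0.93*54.938 + 2.07*55.845 + 2*26.982 + 3*28.085 + 12*15.999 = 496.898 g/mol.
Each formula unit contains 0.93 Mn, equivalent to 0.93/1 = 0.9300 mol MnO.
M(MnO) = 1×54.938 + 1×15.999 = 70.937 g/mol.
Mass of MnO per formula unit = 0.9300 × 70.937 = 65.971 g.
MnO wt% = 65.971 / 496.898 × 100 = 13.28%.

13.28 wt%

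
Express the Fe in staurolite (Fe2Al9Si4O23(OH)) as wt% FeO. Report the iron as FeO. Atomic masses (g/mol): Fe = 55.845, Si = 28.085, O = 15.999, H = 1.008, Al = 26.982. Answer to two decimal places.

16.87 wt%

Molar mass of Fe2Al9Si4O23(OH) = 2·55.845 + 9·26.982 + 4·28.085 + 24·15.999 + 1·1.008 = 851.852 g/mol.
Each formula unit contains 2 Fe, equivalent to 2/1 = 2.0000 mol FeO.
M(FeO) = 1×55.845 + 1×15.999 = 71.844 g/mol.
Mass of FeO per formula unit = 2.0000 × 71.844 = 143.688 g.
FeO wt% = 143.688 / 851.852 × 100 = 16.87%.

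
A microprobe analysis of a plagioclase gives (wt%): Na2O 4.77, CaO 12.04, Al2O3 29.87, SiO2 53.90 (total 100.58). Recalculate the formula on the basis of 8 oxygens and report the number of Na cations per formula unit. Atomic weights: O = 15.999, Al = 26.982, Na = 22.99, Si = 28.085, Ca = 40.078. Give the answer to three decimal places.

0.415 Na apfu

4.77 wt% Na2O ÷ 61.979 g/mol = 0.07696 mol, giving 0.15392 Na and 0.07696 O.
12.04 wt% CaO ÷ 56.077 g/mol = 0.21470 mol, giving 0.21470 Ca and 0.21470 O.
29.87 wt% Al2O3 ÷ 101.961 g/mol = 0.29296 mol, giving 0.58592 Al and 0.87888 O.
53.90 wt% SiO2 ÷ 60.083 g/mol = 0.89709 mol, giving 0.89709 Si and 1.79418 O.
Oxygen sums to 2.96472; scaling by 8/2.96472 = 2.69840 puts the formula on 8 O.
Na: 0.15392 × 2.69840 = 0.415 atoms per formula unit.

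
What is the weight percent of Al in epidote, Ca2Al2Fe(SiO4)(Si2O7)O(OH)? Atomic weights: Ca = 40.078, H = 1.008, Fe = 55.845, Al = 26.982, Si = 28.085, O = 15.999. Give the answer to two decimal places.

11.17 wt%

M(Ca2Al2Fe(SiO4)(Si2O7)O(OH)) = 483.215 g/mol.
Al contributes 2 × 26.982 = 53.964 g per mole.
53.964/483.215 = 0.1117 → 11.17%.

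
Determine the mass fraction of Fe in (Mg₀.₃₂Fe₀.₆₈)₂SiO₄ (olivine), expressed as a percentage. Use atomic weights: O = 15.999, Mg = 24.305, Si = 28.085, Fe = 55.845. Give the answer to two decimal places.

41.37 mass %

M((Mg₀.₃₂Fe₀.₆₈)₂SiO₄) = 183.585 g/mol.
Fe contributes 1.36 × 55.845 = 75.949 g per mole.
75.949/183.585 = 0.4137 → 41.37%.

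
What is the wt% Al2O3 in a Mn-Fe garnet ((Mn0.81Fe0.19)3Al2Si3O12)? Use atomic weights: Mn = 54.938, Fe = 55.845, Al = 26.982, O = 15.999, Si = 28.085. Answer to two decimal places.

20.58 wt%

M((Mn0.81Fe0.19)3Al2Si3O12) = 495.538 g/mol; M(Al2O3) = 101.961 g/mol.
Moles Al2O3 per formula unit = 2 Al ÷ 2 = 1.0000.
Al2O3 fraction = (1.0000 × 101.961) / 495.538 = 101.961/495.538 = 0.2058.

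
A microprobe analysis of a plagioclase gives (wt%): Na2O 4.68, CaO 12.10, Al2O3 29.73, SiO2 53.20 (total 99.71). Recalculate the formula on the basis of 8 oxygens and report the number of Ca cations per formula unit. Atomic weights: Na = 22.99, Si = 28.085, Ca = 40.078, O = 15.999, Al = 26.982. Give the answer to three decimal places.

0.588 Ca apfu

Na2O (M=61.979): mol = 0.07551; Na = 0.15102, O = 0.07551.
CaO (M=56.077): mol = 0.21577; Ca = 0.21577, O = 0.21577.
Al2O3 (M=101.961): mol = 0.29158; Al = 0.58316, O = 0.87474.
SiO2 (M=60.083): mol = 0.88544; Si = 0.88544, O = 1.77088.
ΣO = 2.93690; factor = 8/ΣO = 2.72396.
Ca apfu = 0.21577 × 2.72396 = 0.588.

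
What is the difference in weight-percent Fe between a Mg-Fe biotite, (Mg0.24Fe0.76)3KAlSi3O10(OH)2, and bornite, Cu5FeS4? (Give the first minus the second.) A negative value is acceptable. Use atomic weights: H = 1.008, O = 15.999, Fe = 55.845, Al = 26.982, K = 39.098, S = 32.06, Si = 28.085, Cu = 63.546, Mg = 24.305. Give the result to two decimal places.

14.90 percentage points

Fe in (Mg0.24Fe0.76)3KAlSi3O10(OH)2: molar mass 489.165 g/mol; 2.28×55.845 = 127.327 g → 26.03 wt%.
Fe in Cu5FeS4: molar mass 501.815 g/mol; 1×55.845 = 55.845 g → 11.13 wt%.
Difference = 26.03 − 11.13 = 14.90 percentage points.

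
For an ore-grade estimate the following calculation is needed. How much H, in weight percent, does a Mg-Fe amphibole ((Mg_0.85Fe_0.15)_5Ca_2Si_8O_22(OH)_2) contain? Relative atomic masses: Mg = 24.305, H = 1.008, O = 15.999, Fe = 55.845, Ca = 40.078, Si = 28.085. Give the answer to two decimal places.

0.24 weight percent

M((Mg_0.85Fe_0.15)_5Ca_2Si_8O_22(OH)_2) = 836.008 g/mol.
H contributes 2 × 1.008 = 2.016 g per mole.
2.016/836.008 = 0.0024 → 0.24%.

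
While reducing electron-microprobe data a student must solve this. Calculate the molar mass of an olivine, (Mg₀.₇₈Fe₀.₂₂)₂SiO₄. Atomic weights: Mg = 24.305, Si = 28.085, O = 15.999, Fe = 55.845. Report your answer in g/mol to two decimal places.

The formula mass is the sum 1.56*24.305 + 0.44*55.845 + 1*28.085 + 4*15.999.

154.57 g/mol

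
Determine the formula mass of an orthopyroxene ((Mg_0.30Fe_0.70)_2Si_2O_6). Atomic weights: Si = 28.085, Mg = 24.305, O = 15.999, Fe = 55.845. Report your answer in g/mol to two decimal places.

Mg: 0.60 × 24.305 = 14.5830
Fe: 1.40 × 55.845 = 78.1830
Si: 2 × 28.085 = 56.1700
O: 6 × 15.999 = 95.9940
Summing the contributions gives the formula mass.

244.93 g/mol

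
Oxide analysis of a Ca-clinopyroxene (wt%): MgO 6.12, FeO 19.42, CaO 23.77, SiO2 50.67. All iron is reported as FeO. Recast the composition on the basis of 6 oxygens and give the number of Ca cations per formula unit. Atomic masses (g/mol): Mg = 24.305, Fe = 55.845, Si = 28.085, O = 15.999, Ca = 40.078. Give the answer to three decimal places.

MgO: 6.12/40.304 = 0.15185 mol → 0.15185 mol Mg, 0.15185 mol O.
FeO: 19.42/71.844 = 0.27031 mol → 0.27031 mol Fe, 0.27031 mol O.
CaO: 23.77/56.077 = 0.42388 mol → 0.42388 mol Ca, 0.42388 mol O.
SiO2: 50.67/60.083 = 0.84333 mol → 0.84333 mol Si, 1.68666 mol O.
Total oxygen = 2.53270 mol. Normalization factor = 6/2.53270 = 2.36901.
Ca per 6 O = 0.42388 × 2.36901 = 1.004.

1.004 Ca apfu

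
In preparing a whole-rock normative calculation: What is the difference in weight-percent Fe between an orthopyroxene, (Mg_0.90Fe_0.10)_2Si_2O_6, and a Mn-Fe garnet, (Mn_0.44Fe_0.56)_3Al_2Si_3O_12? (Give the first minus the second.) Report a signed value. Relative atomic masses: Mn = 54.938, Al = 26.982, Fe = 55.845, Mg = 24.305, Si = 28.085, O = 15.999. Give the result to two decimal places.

-13.50 percentage points

M((Mg_0.90Fe_0.10)_2Si_2O_6) = 207.082 g/mol, so wt% Fe = 11.169/207.082 × 100 = 5.39%.
M((Mn_0.44Fe_0.56)_3Al_2Si_3O_12) = 496.545 g/mol, so wt% Fe = 93.820/496.545 × 100 = 18.89%.
5.39 − 18.89 = -13.50 pp.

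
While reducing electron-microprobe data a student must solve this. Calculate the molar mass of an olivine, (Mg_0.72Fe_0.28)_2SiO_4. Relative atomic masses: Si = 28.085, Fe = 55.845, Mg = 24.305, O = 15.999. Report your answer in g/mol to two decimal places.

M = 1.44(24.305) + 0.56(55.845) + 1(28.085) + 4(15.999)

158.35 g/mol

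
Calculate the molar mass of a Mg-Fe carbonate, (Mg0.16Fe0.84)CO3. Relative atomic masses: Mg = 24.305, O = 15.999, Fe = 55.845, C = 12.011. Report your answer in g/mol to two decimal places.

Mg: 0.16 × 24.305 = 3.8888
Fe: 0.84 × 55.845 = 46.9098
C: 1 × 12.011 = 12.0110
O: 3 × 15.999 = 47.9970
Summing the contributions gives the formula mass.

110.81 g/mol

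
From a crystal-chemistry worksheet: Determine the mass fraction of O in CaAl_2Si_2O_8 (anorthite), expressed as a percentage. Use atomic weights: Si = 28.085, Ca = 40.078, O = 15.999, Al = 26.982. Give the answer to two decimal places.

46.01 weight percent

Formula mass = 1*40.078 + 2*26.982 + 2*28.085 + 8*15.999 = 278.204 g/mol, of which 127.992 g is O.
So O makes up 127.992/278.204 = 0.4601 of the mass, i.e. 46.01%.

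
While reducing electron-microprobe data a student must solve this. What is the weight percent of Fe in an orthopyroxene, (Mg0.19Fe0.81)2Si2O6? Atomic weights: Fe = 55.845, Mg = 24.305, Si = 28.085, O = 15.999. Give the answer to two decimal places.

M((Mg0.19Fe0.81)2Si2O6) = 251.869 g/mol.
Fe contributes 1.62 × 55.845 = 90.469 g per mole.
90.469/251.869 = 0.3592 → 35.92%.

35.92 mass %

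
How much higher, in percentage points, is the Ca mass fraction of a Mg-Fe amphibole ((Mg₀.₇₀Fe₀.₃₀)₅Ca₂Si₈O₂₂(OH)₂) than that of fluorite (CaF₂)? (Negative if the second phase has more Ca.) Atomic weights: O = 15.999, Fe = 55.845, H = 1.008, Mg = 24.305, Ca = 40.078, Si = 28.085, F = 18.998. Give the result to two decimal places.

M((Mg₀.₇₀Fe₀.₃₀)₅Ca₂Si₈O₂₂(OH)₂) = 859.663 g/mol, so wt% Ca = 80.156/859.663 × 100 = 9.32%.
M(CaF₂) = 78.074 g/mol, so wt% Ca = 40.078/78.074 × 100 = 51.33%.
9.32 − 51.33 = -42.01 pp.

-42.01 percentage points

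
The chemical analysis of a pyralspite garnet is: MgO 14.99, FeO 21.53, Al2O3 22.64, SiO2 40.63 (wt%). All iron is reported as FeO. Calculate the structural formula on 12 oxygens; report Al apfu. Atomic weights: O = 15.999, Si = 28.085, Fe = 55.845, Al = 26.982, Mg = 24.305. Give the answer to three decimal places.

1.981 Al apfu

14.99 wt% MgO ÷ 40.304 g/mol = 0.37192 mol, giving 0.37192 Mg and 0.37192 O.
21.53 wt% FeO ÷ 71.844 g/mol = 0.29968 mol, giving 0.29968 Fe and 0.29968 O.
22.64 wt% Al2O3 ÷ 101.961 g/mol = 0.22205 mol, giving 0.44410 Al and 0.66615 O.
40.63 wt% SiO2 ÷ 60.083 g/mol = 0.67623 mol, giving 0.67623 Si and 1.35246 O.
Oxygen sums to 2.69021; scaling by 12/2.69021 = 4.46062 puts the formula on 12 O.
Al: 0.44410 × 4.46062 = 1.981 atoms per formula unit.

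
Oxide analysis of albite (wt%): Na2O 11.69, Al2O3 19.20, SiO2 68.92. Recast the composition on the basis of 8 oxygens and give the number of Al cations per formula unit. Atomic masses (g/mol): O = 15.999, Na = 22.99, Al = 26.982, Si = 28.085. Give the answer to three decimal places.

0.989 Al apfu

Na2O (M=61.979): mol = 0.18861; Na = 0.37722, O = 0.18861.
Al2O3 (M=101.961): mol = 0.18831; Al = 0.37662, O = 0.56493.
SiO2 (M=60.083): mol = 1.14708; Si = 1.14708, O = 2.29416.
ΣO = 3.04770; factor = 8/ΣO = 2.62493.
Al apfu = 0.37662 × 2.62493 = 0.989.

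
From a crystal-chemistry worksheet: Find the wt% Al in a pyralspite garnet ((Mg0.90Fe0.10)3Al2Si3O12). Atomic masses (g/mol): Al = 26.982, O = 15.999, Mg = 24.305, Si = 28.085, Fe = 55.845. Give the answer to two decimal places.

Molar mass of (Mg0.90Fe0.10)3Al2Si3O12: 2.70×24.305 + 0.30×55.845 + 2×26.982 + 3×28.085 + 12×15.999 = 412.584 g/mol.
Mass of Al per formula unit: 2 × 26.982 = 53.964 g.
Weight fraction Al = 53.964 / 412.584 = 0.1308.

13.08 weight percent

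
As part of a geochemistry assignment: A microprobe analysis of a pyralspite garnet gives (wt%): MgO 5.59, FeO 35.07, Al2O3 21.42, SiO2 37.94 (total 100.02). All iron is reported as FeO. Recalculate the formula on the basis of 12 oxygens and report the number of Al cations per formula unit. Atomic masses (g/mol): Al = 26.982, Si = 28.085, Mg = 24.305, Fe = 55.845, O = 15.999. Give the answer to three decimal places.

MgO: 5.59/40.304 = 0.13870 mol → 0.13870 mol Mg, 0.13870 mol O.
FeO: 35.07/71.844 = 0.48814 mol → 0.48814 mol Fe, 0.48814 mol O.
Al2O3: 21.42/101.961 = 0.21008 mol → 0.42016 mol Al, 0.63024 mol O.
SiO2: 37.94/60.083 = 0.63146 mol → 0.63146 mol Si, 1.26292 mol O.
Total oxygen = 2.52000 mol. Normalization factor = 12/2.52000 = 4.76190.
Al per 12 O = 0.42016 × 4.76190 = 2.001.

2.001 Al apfu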